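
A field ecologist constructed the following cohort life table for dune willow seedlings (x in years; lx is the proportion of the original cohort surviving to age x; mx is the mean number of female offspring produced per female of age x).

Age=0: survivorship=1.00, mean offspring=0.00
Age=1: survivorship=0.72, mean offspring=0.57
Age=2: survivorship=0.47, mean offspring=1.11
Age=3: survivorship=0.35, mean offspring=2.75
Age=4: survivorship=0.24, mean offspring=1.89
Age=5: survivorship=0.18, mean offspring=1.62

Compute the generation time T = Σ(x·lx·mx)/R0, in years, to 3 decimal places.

2.884

lx·mx: 0, 0.4104, 0.5217, 0.9625, 0.4536, 0.2916 → R0 = 2.6398
x·lx·mx: 0, 0.4104, 1.0434, 2.8875, 1.8144, 1.458 → Σ = 7.6137
T = 7.6137 / 2.6398 = 2.884196… → 2.884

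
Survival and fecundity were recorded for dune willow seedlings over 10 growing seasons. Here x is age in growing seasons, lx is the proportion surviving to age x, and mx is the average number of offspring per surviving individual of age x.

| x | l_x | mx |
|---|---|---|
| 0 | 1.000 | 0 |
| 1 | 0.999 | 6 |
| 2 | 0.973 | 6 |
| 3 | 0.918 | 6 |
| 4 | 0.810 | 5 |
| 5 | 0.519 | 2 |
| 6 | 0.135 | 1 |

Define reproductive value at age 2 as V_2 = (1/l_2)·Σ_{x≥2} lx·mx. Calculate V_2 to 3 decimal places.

17.029

lx·mx for x ≥ 2: 5.838, 5.508, 4.05, 1.038, 0.135 → sum = 16.569
V_2 = 16.569 / l_2 = 16.569 / 0.973 = 17.028777… → 17.029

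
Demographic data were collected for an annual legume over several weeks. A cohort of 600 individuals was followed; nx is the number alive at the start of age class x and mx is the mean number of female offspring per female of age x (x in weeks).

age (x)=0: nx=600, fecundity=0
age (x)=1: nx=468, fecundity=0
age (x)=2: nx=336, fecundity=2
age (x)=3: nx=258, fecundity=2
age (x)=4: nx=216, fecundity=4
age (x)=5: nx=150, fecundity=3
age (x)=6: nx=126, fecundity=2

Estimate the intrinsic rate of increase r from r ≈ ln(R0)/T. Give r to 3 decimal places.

lx = nx/n0 = nx/600: 1, 0.78, 0.56, 0.43, 0.36, 0.25, 0.21
R0 = Σ lx·mx = 0 + 0 + 1.12 + 0.86 + 1.44 + 0.75 + 0.42 = 4.59
Σ x·lx·mx = 16.85; T = 16.85/4.59 = 3.67102…
r ≈ ln(R0)/T = ln(4.59)/3.67102… = 0.41511… → 0.415

0.415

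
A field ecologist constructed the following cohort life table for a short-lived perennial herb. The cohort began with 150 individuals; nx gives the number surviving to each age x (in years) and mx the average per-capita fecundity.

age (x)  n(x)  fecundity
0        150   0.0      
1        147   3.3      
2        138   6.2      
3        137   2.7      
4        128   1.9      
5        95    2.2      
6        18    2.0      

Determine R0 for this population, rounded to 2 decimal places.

14.66

lx = nx/n0 = nx/150: 1, 0.98, 0.92, 0.91333…, 0.85333…, 0.63333…, 0.12
lx·mx by age: 0, 3.234, 5.704, 2.466…, 1.621333…, 1.393333…, 0.24
R0 = Σ lx·mx = 14.658667… → 14.66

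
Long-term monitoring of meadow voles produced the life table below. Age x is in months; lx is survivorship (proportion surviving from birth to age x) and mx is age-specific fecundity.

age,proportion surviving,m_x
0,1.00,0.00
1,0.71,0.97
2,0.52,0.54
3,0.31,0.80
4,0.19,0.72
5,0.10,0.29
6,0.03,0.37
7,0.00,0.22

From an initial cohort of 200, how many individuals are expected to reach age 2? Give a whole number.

104

Expected survivors = N0 · l_2 = 200 × 0.52 = 104 → 104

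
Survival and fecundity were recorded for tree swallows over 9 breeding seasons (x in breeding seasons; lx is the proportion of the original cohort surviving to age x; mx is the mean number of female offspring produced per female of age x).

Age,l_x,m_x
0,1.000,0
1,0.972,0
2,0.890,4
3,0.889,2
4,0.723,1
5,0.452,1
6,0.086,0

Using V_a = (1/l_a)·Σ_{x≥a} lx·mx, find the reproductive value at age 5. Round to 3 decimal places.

lx·mx for x ≥ 5: 0.452, 0 → sum = 0.452
V_5 = 0.452 / l_5 = 0.452 / 0.452 = 1 → 1.000

1.000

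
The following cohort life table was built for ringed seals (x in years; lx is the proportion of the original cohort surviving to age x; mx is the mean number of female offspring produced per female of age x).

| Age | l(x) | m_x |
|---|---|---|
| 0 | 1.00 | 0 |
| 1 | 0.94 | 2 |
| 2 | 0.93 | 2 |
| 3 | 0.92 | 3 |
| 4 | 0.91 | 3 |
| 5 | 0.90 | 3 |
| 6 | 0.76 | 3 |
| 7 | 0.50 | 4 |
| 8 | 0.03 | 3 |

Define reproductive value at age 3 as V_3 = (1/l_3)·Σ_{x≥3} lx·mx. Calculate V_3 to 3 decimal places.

13.652

lx·mx for x ≥ 3: 2.76, 2.73, 2.7, 2.28, 2, 0.09 → sum = 12.56
V_3 = 12.56 / l_3 = 12.56 / 0.92 = 13.652174… → 13.652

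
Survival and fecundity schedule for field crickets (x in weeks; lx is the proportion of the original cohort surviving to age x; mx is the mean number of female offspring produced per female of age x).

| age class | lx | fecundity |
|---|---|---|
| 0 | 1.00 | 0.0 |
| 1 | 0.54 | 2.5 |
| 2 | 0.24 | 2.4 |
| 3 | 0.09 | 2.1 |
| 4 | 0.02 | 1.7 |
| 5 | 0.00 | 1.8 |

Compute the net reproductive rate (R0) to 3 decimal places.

lx·mx by age: 0, 1.35, 0.576, 0.189, 0.034, 0
R0 = Σ lx·mx = 2.149 → 2.149

2.149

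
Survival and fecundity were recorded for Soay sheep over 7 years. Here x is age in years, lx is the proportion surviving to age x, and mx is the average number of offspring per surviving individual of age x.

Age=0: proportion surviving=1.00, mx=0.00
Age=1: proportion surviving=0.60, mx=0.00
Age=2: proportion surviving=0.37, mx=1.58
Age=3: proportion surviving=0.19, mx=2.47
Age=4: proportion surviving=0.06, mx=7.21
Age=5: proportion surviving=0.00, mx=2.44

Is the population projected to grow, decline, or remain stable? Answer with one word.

R0 = Σ lx·mx = 0 + 0 + 0.5846 + 0.4693 + 0.4326 + 0 = 1.4865
R0 > 1, so the population is growing.

growing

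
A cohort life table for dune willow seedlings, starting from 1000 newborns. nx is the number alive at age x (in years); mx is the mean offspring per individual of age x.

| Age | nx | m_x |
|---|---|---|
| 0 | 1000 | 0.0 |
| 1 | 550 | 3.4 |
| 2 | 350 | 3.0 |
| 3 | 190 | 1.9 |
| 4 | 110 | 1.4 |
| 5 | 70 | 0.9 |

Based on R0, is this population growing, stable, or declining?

lx = nx/n0 = nx/1000: 1, 0.55, 0.35, 0.19, 0.11, 0.07
R0 = Σ lx·mx = 0 + 1.87 + 1.05 + 0.361 + 0.154 + 0.063 = 3.498
R0 > 1, so the population is growing.

growing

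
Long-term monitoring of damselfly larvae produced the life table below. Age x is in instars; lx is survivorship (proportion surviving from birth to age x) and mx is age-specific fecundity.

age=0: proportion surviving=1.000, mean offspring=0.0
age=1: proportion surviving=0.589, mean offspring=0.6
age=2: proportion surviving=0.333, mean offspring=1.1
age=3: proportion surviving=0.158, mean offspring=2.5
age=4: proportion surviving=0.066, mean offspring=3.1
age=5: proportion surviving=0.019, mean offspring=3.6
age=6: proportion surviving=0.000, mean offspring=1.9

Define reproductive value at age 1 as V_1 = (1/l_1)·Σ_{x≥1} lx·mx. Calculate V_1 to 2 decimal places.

lx·mx for x ≥ 1: 0.3534, 0.3663, 0.395, 0.2046, 0.0684, 0 → sum = 1.3877
V_1 = 1.3877 / l_1 = 1.3877 / 0.589 = 2.356027… → 2.36

2.36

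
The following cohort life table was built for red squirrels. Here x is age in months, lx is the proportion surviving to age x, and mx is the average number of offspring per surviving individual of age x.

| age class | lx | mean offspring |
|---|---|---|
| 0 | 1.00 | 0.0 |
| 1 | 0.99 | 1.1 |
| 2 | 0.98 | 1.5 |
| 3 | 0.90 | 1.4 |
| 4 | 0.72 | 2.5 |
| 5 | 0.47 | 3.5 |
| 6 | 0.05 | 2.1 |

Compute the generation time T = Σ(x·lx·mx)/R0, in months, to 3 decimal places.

lx·mx: 0, 1.089, 1.47, 1.26, 1.8, 1.645, 0.105 → R0 = 7.369
x·lx·mx: 0, 1.089, 2.94, 3.78, 7.2, 8.225, 0.63 → Σ = 23.864
T = 23.864 / 7.369 = 3.238431… → 3.238

3.238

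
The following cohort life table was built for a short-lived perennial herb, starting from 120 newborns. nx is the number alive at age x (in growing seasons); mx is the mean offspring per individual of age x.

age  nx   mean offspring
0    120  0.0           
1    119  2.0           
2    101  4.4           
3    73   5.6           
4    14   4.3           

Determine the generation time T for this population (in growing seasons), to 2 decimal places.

2.25

lx = nx/n0 = nx/120: 1, 0.99167…, 0.84167…, 0.60833…, 0.11667…
lx·mx: 0, 1.983333…, 3.703333…, 3.406667…, 0.501667… → R0 = 9.595…
x·lx·mx: 0, 1.983333…, 7.406667…, 10.22…, 2.006667… → Σ = 21.616667…
T = 21.616667… / 9.595… = 2.25291… → 2.25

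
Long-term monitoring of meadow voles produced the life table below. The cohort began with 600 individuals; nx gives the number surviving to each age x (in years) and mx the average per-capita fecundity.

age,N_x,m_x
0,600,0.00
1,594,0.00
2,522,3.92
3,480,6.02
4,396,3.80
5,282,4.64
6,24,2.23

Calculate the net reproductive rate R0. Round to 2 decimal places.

lx = nx/n0 = nx/600: 1, 0.99, 0.87, 0.8, 0.66, 0.47, 0.04
lx·mx by age: 0, 0, 3.4104, 4.816, 2.508, 2.1808, 0.0892
R0 = Σ lx·mx = 13.0044 → 13.00

13.00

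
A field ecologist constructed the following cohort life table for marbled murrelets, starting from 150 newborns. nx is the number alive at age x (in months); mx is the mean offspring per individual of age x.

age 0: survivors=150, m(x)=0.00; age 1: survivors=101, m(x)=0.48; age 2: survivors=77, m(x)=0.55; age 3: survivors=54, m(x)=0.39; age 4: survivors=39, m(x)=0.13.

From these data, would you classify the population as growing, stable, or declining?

lx = nx/n0 = nx/150: 1, 0.67333…, 0.51333…, 0.36, 0.26
R0 = Σ lx·mx = 0 + 0.3232… + 0.282333… + 0.1404 + 0.0338 = 0.779733…
R0 < 1, so the population is declining.

declining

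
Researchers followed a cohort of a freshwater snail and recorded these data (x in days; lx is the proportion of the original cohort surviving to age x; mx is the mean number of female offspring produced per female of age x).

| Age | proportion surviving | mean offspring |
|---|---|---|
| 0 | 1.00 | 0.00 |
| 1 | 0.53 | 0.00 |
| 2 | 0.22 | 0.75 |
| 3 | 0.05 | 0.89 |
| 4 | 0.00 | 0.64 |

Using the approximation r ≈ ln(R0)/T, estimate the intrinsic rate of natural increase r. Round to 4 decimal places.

-0.7065

R0 = Σ lx·mx = 0 + 0 + 0.165 + 0.0445 + 0 = 0.2095
Σ x·lx·mx = 0.4635; T = 0.4635/0.2095 = 2.21241…
r ≈ ln(R0)/T = ln(0.2095)/2.21241… = -0.706484… → -0.7065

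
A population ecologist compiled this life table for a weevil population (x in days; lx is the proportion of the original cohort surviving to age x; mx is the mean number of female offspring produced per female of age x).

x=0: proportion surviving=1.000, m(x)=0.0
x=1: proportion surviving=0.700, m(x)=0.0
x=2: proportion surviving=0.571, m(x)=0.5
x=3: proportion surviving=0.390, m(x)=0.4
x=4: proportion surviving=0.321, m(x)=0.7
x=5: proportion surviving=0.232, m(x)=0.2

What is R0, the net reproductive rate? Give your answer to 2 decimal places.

lx·mx by age: 0, 0, 0.2855, 0.156, 0.2247, 0.0464
R0 = Σ lx·mx = 0.7126 → 0.71

0.71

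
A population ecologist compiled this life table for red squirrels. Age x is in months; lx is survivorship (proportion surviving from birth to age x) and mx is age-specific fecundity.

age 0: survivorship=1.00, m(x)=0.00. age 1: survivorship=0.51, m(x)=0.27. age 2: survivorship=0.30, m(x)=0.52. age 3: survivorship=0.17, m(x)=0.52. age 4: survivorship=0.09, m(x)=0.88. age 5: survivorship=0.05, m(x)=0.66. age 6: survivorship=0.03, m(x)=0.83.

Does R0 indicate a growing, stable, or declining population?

R0 = Σ lx·mx = 0 + 0.1377 + 0.156 + 0.0884 + 0.0792 + 0.033 + 0.0249 = 0.5192
R0 < 1, so the population is declining.

declining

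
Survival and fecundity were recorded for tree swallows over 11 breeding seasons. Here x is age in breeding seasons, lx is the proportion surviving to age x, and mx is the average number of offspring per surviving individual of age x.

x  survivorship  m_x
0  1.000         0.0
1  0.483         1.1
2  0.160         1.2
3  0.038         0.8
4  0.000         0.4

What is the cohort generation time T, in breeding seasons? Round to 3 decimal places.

lx·mx: 0, 0.5313, 0.192, 0.0304, 0 → R0 = 0.7537
x·lx·mx: 0, 0.5313, 0.384, 0.0912, 0 → Σ = 1.0065
T = 1.0065 / 0.7537 = 1.335412… → 1.335

1.335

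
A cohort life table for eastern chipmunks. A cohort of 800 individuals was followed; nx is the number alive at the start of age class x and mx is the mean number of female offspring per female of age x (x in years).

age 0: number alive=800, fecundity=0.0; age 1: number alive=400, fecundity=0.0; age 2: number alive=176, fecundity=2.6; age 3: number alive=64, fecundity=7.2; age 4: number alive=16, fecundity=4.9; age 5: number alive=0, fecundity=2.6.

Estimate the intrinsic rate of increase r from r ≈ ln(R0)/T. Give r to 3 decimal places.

0.084

lx = nx/n0 = nx/800: 1, 0.5, 0.22, 0.08, 0.02, 0
R0 = Σ lx·mx = 0 + 0 + 0.572 + 0.576 + 0.098 + 0 = 1.246
Σ x·lx·mx = 3.264; T = 3.264/1.246 = 2.61958…
r ≈ ln(R0)/T = ln(1.246)/2.61958… = 0.08396… → 0.084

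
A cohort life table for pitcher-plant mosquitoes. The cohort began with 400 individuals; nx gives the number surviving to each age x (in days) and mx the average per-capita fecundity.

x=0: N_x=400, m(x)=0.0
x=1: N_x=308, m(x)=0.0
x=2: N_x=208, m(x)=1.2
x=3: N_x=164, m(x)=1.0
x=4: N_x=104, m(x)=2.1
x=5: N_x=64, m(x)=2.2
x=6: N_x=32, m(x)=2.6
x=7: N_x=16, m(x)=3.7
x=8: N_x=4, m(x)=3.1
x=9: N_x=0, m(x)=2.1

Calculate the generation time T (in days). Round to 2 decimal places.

3.86

lx = nx/n0 = nx/400: 1, 0.77, 0.52, 0.41, 0.26, 0.16, 0.08, 0.04, 0.01, 0
lx·mx: 0, 0, 0.624, 0.41, 0.546, 0.352, 0.208, 0.148, 0.031, 0 → R0 = 2.319
x·lx·mx: 0, 0, 1.248, 1.23, 2.184, 1.76, 1.248, 1.036, 0.248, 0 → Σ = 8.954
T = 8.954 / 2.319 = 3.861147… → 3.86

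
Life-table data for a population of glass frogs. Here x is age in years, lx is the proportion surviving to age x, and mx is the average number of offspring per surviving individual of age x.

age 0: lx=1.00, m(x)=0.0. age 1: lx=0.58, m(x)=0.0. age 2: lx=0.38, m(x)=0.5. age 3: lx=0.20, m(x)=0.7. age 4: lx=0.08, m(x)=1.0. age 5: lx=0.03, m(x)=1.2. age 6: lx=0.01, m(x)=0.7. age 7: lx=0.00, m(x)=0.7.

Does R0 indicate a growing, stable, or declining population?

R0 = Σ lx·mx = 0 + 0 + 0.19 + 0.14 + 0.08 + 0.036 + 0.007 + 0 = 0.453
R0 < 1, so the population is declining.

declining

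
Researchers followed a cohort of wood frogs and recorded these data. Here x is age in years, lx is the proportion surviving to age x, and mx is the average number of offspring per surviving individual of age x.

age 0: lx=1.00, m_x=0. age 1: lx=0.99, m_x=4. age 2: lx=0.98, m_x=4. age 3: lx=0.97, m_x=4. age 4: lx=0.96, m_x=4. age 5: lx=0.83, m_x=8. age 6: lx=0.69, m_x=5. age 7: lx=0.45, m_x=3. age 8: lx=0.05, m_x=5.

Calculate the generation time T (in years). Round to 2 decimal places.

lx·mx: 0, 3.96, 3.92, 3.88, 3.84, 6.64, 3.45, 1.35, 0.25 → R0 = 27.29
x·lx·mx: 0, 3.96, 7.84, 11.64, 15.36, 33.2, 20.7, 9.45, 2 → Σ = 104.15
T = 104.15 / 27.29 = 3.816416… → 3.82

3.82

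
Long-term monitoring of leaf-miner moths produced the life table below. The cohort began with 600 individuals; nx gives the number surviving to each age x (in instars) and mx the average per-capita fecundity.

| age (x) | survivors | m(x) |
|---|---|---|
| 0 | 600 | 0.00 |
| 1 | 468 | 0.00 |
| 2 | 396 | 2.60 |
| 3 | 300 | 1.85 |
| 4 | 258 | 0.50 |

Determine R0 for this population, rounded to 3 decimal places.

lx = nx/n0 = nx/600: 1, 0.78, 0.66, 0.5, 0.43
lx·mx by age: 0, 0, 1.716, 0.925, 0.215
R0 = Σ lx·mx = 2.856 → 2.856

2.856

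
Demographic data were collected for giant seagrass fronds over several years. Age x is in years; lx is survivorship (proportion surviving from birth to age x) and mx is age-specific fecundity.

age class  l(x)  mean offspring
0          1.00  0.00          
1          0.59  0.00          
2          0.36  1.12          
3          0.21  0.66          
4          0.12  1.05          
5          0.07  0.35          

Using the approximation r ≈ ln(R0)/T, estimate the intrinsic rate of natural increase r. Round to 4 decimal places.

R0 = Σ lx·mx = 0 + 0 + 0.4032 + 0.1386 + 0.126 + 0.0245 = 0.6923
Σ x·lx·mx = 1.8487; T = 1.8487/0.6923 = 2.67037…
r ≈ ln(R0)/T = ln(0.6923)/2.67037… = -0.13771… → -0.1377

-0.1377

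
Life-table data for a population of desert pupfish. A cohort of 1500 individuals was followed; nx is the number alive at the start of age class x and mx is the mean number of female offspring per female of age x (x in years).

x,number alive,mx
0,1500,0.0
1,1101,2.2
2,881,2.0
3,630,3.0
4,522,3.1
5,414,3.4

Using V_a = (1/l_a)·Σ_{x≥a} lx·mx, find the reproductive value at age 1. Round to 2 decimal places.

8.27

lx = nx/n0 = nx/1500: 1, 0.734, 0.58733…, 0.42, 0.348, 0.276
lx·mx for x ≥ 1: 1.6148, 1.174667…, 1.26, 1.0788, 0.9384 → sum = 6.066667…
V_1 = 6.066667… / l_1 = 6.066667… / 0.734 = 8.265213… → 8.27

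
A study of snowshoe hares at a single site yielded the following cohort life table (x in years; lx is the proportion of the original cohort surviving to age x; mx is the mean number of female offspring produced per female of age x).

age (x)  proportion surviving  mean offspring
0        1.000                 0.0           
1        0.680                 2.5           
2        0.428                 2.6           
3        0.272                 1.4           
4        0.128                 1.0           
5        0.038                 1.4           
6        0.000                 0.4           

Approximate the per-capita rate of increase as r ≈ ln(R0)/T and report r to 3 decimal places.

0.702

R0 = Σ lx·mx = 0 + 1.7 + 1.1128 + 0.3808 + 0.128 + 0.0532 + 0 = 3.3748
Σ x·lx·mx = 5.846; T = 5.846/3.3748 = 1.73225…
r ≈ ln(R0)/T = ln(3.3748)/1.73225… = 0.70217… → 0.702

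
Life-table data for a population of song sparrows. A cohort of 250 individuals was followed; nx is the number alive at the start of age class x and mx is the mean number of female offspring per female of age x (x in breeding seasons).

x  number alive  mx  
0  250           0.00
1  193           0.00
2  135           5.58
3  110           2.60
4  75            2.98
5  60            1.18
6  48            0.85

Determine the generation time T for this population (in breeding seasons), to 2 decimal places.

2.81

lx = nx/n0 = nx/250: 1, 0.772, 0.54, 0.44, 0.3, 0.24, 0.192
lx·mx: 0, 0, 3.0132, 1.144, 0.894, 0.2832, 0.1632 → R0 = 5.4976
x·lx·mx: 0, 0, 6.0264, 3.432, 3.576, 1.416, 0.9792 → Σ = 15.4296
T = 15.4296 / 5.4976 = 2.806607… → 2.81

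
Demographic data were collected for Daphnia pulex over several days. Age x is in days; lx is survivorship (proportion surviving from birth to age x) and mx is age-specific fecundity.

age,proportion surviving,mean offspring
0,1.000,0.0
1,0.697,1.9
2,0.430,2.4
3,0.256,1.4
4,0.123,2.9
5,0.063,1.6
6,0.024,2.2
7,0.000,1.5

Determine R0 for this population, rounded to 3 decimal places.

lx·mx by age: 0, 1.3243, 1.032, 0.3584, 0.3567, 0.1008, 0.0528, 0
R0 = Σ lx·mx = 3.225 → 3.225

3.225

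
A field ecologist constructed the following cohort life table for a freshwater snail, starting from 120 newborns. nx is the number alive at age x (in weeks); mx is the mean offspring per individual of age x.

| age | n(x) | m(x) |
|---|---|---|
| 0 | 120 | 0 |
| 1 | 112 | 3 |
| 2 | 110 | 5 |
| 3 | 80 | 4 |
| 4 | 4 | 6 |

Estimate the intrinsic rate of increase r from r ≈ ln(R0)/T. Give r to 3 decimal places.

lx = nx/n0 = nx/120: 1, 0.93333…, 0.91667…, 0.66667…, 0.03333…
R0 = Σ lx·mx = 0 + 2.8… + 4.58333… + 2.66667… + 0.2… = 10.25…
Σ x·lx·mx = 20.766667…; T = 20.766667…/10.25… = 2.02602…
r ≈ ln(R0)/T = ln(10.25…)/2.02602… = 1.1487… → 1.149

1.149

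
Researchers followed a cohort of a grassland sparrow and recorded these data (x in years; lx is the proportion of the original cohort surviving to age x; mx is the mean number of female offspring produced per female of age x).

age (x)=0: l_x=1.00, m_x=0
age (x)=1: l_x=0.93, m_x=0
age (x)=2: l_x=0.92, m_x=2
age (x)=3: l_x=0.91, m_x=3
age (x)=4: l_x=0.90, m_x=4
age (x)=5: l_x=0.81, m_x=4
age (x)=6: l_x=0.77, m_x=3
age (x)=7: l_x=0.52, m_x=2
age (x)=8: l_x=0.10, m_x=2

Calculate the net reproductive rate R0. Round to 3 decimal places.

14.960

lx·mx by age: 0, 0, 1.84, 2.73, 3.6, 3.24, 2.31, 1.04, 0.2
R0 = Σ lx·mx = 14.96 → 14.960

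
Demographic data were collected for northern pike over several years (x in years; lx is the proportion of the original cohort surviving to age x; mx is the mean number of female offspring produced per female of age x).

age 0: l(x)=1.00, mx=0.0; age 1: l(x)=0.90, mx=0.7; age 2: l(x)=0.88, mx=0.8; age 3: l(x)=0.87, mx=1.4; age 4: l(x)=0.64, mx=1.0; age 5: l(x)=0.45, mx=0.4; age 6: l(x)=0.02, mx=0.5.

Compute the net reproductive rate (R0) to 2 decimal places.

3.38

lx·mx by age: 0, 0.63, 0.704, 1.218, 0.64, 0.18, 0.01
R0 = Σ lx·mx = 3.382 → 3.38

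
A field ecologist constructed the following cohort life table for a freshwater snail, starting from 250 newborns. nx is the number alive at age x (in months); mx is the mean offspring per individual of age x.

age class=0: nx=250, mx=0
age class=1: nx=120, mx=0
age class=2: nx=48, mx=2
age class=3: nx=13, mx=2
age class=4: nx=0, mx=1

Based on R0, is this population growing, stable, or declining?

lx = nx/n0 = nx/250: 1, 0.48, 0.192, 0.052, 0
R0 = Σ lx·mx = 0 + 0 + 0.384 + 0.104 + 0 = 0.488
R0 < 1, so the population is declining.

declining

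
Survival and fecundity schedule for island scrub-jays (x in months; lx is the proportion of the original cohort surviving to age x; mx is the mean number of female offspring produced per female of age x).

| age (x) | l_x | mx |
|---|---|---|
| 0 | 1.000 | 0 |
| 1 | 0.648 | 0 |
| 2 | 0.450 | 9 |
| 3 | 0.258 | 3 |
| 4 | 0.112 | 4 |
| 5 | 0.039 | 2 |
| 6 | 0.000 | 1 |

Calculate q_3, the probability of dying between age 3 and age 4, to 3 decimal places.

q_3 = (l_3 − l_4) / l_3 = (0.258 − 0.112) / 0.258
     = 0.146 / 0.258 = 0.565891… → 0.566

0.566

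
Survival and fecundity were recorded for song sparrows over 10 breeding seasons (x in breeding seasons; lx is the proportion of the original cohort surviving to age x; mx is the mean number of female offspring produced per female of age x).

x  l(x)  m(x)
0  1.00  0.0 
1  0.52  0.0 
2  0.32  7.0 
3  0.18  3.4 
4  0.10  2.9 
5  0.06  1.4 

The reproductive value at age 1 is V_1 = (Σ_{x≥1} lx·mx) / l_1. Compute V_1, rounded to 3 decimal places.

6.204

lx·mx for x ≥ 1: 0, 2.24, 0.612, 0.29, 0.084 → sum = 3.226
V_1 = 3.226 / l_1 = 3.226 / 0.52 = 6.203846… → 6.204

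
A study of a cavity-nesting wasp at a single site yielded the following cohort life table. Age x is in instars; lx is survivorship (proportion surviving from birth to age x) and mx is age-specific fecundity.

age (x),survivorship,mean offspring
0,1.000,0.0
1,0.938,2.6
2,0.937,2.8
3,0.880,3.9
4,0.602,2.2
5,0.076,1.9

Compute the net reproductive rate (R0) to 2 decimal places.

9.96

lx·mx by age: 0, 2.4388, 2.6236, 3.432, 1.3244, 0.1444
R0 = Σ lx·mx = 9.9632 → 9.96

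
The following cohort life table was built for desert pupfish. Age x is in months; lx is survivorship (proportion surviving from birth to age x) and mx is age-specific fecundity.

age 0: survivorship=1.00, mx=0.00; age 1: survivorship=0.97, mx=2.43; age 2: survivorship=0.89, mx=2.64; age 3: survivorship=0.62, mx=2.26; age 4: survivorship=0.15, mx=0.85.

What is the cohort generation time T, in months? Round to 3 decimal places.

1.888

lx·mx: 0, 2.3571, 2.3496, 1.4012, 0.1275 → R0 = 6.2354
x·lx·mx: 0, 2.3571, 4.6992, 4.2036, 0.51 → Σ = 11.7699
T = 11.7699 / 6.2354 = 1.887593… → 1.888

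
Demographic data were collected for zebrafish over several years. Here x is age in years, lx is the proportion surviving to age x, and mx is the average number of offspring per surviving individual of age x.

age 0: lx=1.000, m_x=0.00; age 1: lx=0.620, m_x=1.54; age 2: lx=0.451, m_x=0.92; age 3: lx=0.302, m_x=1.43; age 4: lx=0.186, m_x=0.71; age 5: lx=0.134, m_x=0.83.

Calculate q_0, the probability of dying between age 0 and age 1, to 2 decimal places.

q_0 = (l_0 − l_1) / l_0 = (1 − 0.62) / 1
     = 0.38 / 1 = 0.38 → 0.38

0.38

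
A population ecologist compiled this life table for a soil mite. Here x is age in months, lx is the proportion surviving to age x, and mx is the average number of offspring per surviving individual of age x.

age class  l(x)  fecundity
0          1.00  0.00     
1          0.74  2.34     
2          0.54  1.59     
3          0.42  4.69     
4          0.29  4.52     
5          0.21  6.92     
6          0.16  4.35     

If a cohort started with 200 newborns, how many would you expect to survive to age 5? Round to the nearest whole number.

42

Expected survivors = N0 · l_5 = 200 × 0.21 = 42 → 42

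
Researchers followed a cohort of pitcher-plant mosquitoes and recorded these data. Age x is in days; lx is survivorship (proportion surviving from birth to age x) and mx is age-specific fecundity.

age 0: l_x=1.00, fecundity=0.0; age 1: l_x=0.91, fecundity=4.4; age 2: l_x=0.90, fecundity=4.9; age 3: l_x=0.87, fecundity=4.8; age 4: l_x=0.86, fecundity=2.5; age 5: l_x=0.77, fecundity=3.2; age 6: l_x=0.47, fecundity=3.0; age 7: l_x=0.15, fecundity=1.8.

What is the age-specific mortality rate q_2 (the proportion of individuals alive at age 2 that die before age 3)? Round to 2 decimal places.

0.03

q_2 = (l_2 − l_3) / l_2 = (0.9 − 0.87) / 0.9
     = 0.03 / 0.9 = 0.033333… → 0.03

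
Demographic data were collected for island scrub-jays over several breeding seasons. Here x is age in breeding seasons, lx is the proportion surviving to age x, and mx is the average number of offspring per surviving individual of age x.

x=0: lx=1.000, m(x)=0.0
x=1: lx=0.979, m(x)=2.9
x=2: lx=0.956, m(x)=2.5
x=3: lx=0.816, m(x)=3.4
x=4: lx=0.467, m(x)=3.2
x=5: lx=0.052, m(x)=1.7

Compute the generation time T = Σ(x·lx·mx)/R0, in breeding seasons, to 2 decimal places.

lx·mx: 0, 2.8391, 2.39, 2.7744, 1.4944, 0.0884 → R0 = 9.5863
x·lx·mx: 0, 2.8391, 4.78, 8.3232, 5.9776, 0.442 → Σ = 22.3619
T = 22.3619 / 9.5863 = 2.332694… → 2.33

2.33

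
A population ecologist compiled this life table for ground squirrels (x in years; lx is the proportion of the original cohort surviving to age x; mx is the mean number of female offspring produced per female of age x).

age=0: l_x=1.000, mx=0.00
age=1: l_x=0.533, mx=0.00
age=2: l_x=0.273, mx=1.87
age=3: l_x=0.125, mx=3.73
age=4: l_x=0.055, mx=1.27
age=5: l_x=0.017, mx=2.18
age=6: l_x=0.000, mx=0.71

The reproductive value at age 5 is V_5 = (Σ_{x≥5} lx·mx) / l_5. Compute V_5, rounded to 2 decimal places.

2.18

lx·mx for x ≥ 5: 0.03706, 0 → sum = 0.03706
V_5 = 0.03706 / l_5 = 0.03706 / 0.017 = 2.18 → 2.18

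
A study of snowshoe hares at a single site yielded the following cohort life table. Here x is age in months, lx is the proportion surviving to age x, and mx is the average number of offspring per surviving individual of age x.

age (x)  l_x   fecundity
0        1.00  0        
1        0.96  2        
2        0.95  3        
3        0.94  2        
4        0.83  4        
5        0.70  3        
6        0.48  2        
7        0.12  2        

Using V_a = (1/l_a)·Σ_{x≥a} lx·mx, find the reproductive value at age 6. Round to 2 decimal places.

lx·mx for x ≥ 6: 0.96, 0.24 → sum = 1.2
V_6 = 1.2 / l_6 = 1.2 / 0.48 = 2.5 → 2.50

2.50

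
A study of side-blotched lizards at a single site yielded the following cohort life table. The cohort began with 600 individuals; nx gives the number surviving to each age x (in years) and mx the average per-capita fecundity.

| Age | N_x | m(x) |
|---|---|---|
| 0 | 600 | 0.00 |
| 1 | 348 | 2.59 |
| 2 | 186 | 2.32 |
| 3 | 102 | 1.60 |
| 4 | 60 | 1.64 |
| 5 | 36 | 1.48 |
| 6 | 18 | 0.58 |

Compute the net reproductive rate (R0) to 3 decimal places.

2.764

lx = nx/n0 = nx/600: 1, 0.58, 0.31, 0.17, 0.1, 0.06, 0.03
lx·mx by age: 0, 1.5022, 0.7192, 0.272, 0.164, 0.0888, 0.0174
R0 = Σ lx·mx = 2.7636 → 2.764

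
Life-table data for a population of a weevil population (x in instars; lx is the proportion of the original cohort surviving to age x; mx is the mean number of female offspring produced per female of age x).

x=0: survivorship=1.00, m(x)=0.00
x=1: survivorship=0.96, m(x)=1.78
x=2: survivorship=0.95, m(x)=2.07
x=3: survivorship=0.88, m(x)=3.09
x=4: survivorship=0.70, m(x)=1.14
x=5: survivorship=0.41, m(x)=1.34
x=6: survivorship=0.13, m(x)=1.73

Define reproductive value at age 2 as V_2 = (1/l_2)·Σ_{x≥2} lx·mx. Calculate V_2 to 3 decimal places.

lx·mx for x ≥ 2: 1.9665, 2.7192, 0.798, 0.5494, 0.2249 → sum = 6.258
V_2 = 6.258 / l_2 = 6.258 / 0.95 = 6.587368… → 6.587

6.587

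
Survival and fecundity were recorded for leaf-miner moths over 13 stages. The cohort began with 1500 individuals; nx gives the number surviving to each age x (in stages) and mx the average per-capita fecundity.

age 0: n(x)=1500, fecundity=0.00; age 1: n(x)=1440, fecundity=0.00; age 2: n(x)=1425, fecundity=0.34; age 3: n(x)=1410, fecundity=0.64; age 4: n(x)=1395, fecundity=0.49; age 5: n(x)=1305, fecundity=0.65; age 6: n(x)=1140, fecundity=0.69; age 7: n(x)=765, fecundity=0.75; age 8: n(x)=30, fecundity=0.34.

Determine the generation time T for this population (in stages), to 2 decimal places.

4.54

lx = nx/n0 = nx/1500: 1, 0.96, 0.95, 0.94, 0.93, 0.87, 0.76, 0.51, 0.02
lx·mx: 0, 0, 0.323, 0.6016, 0.4557, 0.5655, 0.5244, 0.3825, 0.0068 → R0 = 2.8595
x·lx·mx: 0, 0, 0.646, 1.8048, 1.8228, 2.8275, 3.1464, 2.6775, 0.0544 → Σ = 12.9794
T = 12.9794 / 2.8595 = 4.539045… → 4.54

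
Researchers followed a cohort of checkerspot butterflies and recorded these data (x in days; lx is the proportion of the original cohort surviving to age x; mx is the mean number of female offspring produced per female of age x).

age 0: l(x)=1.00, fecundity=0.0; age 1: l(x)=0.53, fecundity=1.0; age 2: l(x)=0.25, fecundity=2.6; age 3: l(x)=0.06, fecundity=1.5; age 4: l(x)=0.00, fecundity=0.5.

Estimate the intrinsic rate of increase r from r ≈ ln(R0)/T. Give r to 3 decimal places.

R0 = Σ lx·mx = 0 + 0.53 + 0.65 + 0.09 + 0 = 1.27
Σ x·lx·mx = 2.1; T = 2.1/1.27 = 1.65354…
r ≈ ln(R0)/T = ln(1.27)/1.65354… = 0.14455… → 0.145

0.145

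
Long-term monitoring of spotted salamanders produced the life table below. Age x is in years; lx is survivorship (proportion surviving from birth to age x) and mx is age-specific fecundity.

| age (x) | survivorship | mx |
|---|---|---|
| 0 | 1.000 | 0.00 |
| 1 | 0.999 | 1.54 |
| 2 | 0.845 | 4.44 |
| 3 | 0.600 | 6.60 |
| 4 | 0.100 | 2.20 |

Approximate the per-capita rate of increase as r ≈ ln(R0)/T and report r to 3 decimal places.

0.977

R0 = Σ lx·mx = 0 + 1.53846 + 3.7518 + 3.96 + 0.22 = 9.47026
Σ x·lx·mx = 21.80206; T = 21.80206/9.47026 = 2.30216…
r ≈ ln(R0)/T = ln(9.47026)/2.30216… = 0.97654… → 0.977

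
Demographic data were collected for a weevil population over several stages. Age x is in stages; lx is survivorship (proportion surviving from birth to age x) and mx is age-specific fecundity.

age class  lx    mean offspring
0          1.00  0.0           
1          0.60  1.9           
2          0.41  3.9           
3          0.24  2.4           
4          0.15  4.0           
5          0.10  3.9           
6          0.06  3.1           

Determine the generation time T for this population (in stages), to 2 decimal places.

lx·mx: 0, 1.14, 1.599, 0.576, 0.6, 0.39, 0.186 → R0 = 4.491
x·lx·mx: 0, 1.14, 3.198, 1.728, 2.4, 1.95, 1.116 → Σ = 11.532
T = 11.532 / 4.491 = 2.567802… → 2.57

2.57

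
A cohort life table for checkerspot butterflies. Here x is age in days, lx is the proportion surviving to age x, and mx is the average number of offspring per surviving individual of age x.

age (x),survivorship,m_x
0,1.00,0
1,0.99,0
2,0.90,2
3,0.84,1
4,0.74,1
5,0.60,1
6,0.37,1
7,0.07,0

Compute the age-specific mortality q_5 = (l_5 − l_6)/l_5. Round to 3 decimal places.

0.383

q_5 = (l_5 − l_6) / l_5 = (0.6 − 0.37) / 0.6
     = 0.23 / 0.6 = 0.383333… → 0.383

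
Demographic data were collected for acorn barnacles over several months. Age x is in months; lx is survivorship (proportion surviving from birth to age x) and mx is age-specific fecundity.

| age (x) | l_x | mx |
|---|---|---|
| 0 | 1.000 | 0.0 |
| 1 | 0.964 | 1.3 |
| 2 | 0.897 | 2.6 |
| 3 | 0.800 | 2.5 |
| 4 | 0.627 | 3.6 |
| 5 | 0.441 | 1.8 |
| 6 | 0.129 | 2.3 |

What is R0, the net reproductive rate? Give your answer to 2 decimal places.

8.93

lx·mx by age: 0, 1.2532, 2.3322, 2, 2.2572, 0.7938, 0.2967
R0 = Σ lx·mx = 8.9331 → 8.93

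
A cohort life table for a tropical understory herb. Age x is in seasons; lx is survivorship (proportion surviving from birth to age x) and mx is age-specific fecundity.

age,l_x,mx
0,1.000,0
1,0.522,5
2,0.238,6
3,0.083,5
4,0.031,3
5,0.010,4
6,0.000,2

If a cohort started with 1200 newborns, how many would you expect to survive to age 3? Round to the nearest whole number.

100

Expected survivors = N0 · l_3 = 1200 × 0.083 = 99.6 → 100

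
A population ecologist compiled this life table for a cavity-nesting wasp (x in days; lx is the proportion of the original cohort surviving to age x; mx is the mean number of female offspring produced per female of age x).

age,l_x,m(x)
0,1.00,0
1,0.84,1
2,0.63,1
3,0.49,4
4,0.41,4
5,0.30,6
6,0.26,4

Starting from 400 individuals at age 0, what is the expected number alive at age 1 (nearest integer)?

336

Expected survivors = N0 · l_1 = 400 × 0.84 = 336 → 336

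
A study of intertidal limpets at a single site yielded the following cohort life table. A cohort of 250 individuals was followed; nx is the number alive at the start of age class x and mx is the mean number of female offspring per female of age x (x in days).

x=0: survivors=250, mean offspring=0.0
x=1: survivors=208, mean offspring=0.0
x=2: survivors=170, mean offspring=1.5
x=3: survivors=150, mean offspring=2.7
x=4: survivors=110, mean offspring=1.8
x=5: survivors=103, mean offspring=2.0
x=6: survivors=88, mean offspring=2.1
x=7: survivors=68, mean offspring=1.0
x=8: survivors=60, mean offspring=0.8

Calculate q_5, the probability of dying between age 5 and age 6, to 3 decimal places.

0.146

lx = nx/n0 = nx/250: 1, 0.832, 0.68, 0.6, 0.44, 0.412, 0.352, 0.272, 0.24
q_5 = (l_5 − l_6) / l_5 = (0.412 − 0.352) / 0.412
     = 0.06 / 0.412 = 0.145631… → 0.146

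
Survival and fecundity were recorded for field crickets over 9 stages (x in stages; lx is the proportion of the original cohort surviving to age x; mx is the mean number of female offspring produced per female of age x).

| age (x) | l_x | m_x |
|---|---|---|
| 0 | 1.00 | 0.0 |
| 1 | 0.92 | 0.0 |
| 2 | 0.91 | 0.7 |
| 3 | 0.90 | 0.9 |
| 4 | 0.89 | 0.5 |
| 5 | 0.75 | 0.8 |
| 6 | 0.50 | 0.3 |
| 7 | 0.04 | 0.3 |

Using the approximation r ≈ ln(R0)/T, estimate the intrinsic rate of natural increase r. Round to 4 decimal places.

R0 = Σ lx·mx = 0 + 0 + 0.637 + 0.81 + 0.445 + 0.6 + 0.15 + 0.012 = 2.654
Σ x·lx·mx = 9.468; T = 9.468/2.654 = 3.56745…
r ≈ ln(R0)/T = ln(2.654)/3.56745… = 0.273604… → 0.2736

0.2736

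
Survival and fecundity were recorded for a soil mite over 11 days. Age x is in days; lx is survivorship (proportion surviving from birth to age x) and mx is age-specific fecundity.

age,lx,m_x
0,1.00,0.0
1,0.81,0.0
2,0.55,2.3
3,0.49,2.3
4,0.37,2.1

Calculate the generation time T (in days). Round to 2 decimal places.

lx·mx: 0, 0, 1.265, 1.127, 0.777 → R0 = 3.169
x·lx·mx: 0, 0, 2.53, 3.381, 3.108 → Σ = 9.019
T = 9.019 / 3.169 = 2.846008… → 2.85

2.85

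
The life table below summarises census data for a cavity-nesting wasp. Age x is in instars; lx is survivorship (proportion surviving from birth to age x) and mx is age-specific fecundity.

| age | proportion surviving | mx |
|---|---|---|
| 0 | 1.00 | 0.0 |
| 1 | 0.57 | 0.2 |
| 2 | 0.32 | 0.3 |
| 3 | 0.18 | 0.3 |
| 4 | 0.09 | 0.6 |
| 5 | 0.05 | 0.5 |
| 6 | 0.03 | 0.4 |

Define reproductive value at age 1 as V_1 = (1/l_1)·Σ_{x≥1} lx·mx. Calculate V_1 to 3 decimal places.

0.623

lx·mx for x ≥ 1: 0.114, 0.096, 0.054, 0.054, 0.025, 0.012 → sum = 0.355
V_1 = 0.355 / l_1 = 0.355 / 0.57 = 0.622807… → 0.623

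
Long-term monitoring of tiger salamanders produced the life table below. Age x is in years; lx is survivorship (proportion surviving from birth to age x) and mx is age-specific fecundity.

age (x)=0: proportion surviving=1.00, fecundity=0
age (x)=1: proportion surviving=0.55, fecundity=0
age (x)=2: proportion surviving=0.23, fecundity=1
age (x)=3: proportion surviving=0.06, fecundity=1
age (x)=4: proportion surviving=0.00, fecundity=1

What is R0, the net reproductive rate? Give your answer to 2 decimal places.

0.29

lx·mx by age: 0, 0, 0.23, 0.06, 0
R0 = Σ lx·mx = 0.29 → 0.29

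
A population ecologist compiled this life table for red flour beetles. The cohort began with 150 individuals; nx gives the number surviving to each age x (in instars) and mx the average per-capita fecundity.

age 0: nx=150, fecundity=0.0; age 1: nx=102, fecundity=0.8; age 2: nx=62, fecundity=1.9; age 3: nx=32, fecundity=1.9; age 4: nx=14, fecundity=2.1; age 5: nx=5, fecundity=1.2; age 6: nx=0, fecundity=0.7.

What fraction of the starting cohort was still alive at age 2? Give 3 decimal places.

l_2 = n_2/n_0 = 62/150 = 0.413333… → 0.413

0.413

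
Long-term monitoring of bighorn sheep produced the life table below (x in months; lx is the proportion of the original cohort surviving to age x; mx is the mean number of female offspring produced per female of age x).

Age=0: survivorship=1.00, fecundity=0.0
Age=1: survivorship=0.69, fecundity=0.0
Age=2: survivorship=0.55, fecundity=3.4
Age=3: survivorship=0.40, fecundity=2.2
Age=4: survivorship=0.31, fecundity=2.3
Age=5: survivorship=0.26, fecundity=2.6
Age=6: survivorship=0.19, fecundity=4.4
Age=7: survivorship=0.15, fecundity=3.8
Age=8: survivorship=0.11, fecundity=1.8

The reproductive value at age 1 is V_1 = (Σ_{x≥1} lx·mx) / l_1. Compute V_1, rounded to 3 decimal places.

lx·mx for x ≥ 1: 0, 1.87, 0.88, 0.713, 0.676, 0.836, 0.57, 0.198 → sum = 5.743
V_1 = 5.743 / l_1 = 5.743 / 0.69 = 8.323188… → 8.323

8.323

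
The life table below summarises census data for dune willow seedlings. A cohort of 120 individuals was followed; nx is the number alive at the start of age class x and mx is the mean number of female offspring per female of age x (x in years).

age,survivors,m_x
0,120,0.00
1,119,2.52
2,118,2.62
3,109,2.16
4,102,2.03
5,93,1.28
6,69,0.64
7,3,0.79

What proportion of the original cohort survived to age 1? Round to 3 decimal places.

0.992

l_1 = n_1/n_0 = 119/120 = 0.991667… → 0.992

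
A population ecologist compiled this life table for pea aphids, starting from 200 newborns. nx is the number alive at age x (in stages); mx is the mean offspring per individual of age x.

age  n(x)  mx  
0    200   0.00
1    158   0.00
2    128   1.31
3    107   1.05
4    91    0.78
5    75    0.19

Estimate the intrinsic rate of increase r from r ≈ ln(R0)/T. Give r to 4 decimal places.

0.2141

lx = nx/n0 = nx/200: 1, 0.79, 0.64, 0.535, 0.455, 0.375
R0 = Σ lx·mx = 0 + 0 + 0.8384 + 0.56175 + 0.3549 + 0.07125 = 1.8263
Σ x·lx·mx = 5.1379; T = 5.1379/1.8263 = 2.81328…
r ≈ ln(R0)/T = ln(1.8263)/2.81328… = 0.214089… → 0.2141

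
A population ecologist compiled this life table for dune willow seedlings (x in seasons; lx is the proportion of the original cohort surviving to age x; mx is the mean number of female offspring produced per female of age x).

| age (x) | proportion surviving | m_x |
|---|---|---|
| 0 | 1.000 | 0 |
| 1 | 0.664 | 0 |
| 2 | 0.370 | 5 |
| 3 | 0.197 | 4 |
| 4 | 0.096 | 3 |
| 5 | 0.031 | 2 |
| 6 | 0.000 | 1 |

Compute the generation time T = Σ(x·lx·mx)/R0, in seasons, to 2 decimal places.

2.52

lx·mx: 0, 0, 1.85, 0.788, 0.288, 0.062, 0 → R0 = 2.988
x·lx·mx: 0, 0, 3.7, 2.364, 1.152, 0.31, 0 → Σ = 7.526
T = 7.526 / 2.988 = 2.518742… → 2.52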